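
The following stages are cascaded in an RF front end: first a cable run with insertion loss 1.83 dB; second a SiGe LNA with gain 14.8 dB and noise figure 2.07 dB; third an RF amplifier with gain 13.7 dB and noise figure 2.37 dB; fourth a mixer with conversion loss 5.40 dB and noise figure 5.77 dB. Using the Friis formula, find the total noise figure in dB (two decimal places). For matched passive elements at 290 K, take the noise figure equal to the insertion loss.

Convert to linear (a loss of L dB is a gain of −L dB): F_i = 10^(NF_i/10), G_i = 10^(G_i,dB/10)
  Stage 1: F_1 = 10^(1.83/10) = 1.524, G_1 = 10^(−1.83/10) = 0.6561
  Stage 2: F_2 = 10^(2.07/10) = 1.611, G_2 = 10^(14.8/10) = 30.20
  Stage 3: F_3 = 10^(2.37/10) = 1.726, G_3 = 10^(13.7/10) = 23.44
  Stage 4: F_4 = 10^(5.77/10) = 3.776, G_4 = 10^(−5.40/10) = 0.2884
Friis cascade:
  F = 1.524 + (1.611 − 1)/0.6561 + (1.726 − 1)/19.82 + (3.776 − 1)/464.5 = 2.497
NF = 10 log₁₀(2.497) = 3.97 dB

3.97 dB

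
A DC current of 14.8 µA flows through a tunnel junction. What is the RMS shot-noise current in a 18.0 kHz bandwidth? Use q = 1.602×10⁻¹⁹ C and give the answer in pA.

292 pA

I_n = √(2qI·B)
2qI·B = 2 × 1.602×10⁻¹⁹ × 1.48×10⁻⁵ × 1.80×10⁴ = 8.54×10⁻²⁰ A²
I_n = √(8.54×10⁻²⁰) = 2.92×10⁻¹⁰ A = 292 pA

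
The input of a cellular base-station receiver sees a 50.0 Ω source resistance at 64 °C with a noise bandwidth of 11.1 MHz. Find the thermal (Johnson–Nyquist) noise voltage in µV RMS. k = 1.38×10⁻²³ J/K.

3.21 µV

T = 64 °C + 273.15 = 337.15 K
V_n = √(4kTRB)
4kTRB = 4 × 1.38×10⁻²³ × 337.15 × 5.00×10¹ × 1.11×10⁷ = 1.03×10⁻¹¹ V²
V_n = √(1.03×10⁻¹¹) = 3.21×10⁻⁶ V = 3.21 µV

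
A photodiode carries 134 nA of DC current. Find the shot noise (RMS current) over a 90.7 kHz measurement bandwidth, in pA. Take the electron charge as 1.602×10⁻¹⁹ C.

62.4 pA

I_n = √(2qI·B)
2qI·B = 2 × 1.602×10⁻¹⁹ × 1.34×10⁻⁷ × 9.07×10⁴ = 3.89×10⁻²¹ A²
I_n = √(3.89×10⁻²¹) = 6.24×10⁻¹¹ A = 62.4 pA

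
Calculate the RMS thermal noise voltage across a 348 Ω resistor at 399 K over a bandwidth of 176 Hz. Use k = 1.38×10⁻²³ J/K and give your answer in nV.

36.7 nV

V_n = √(4kTRB)
4kTRB = 4 × 1.38×10⁻²³ × 399 × 3.48×10² × 1.76×10² = 1.35×10⁻¹⁵ V²
V_n = √(1.35×10⁻¹⁵) = 3.67×10⁻⁸ V = 36.7 nV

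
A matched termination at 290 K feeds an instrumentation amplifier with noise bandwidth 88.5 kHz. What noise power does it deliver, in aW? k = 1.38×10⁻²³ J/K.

P_n = kTB = 1.38×10⁻²³ × 290 × 8.85×10⁴ = 3.54×10⁻¹⁶ W = 354 aW

354 aW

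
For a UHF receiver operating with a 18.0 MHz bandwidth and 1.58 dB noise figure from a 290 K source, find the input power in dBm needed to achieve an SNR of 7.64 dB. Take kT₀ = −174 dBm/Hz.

−92.2 dBm

Sensitivity = −174 + 10 log₁₀(B) + NF + SNR_min
= −174 + 72.55 + 1.58 + 7.64
= −92.23 dBm → −92.2 dBm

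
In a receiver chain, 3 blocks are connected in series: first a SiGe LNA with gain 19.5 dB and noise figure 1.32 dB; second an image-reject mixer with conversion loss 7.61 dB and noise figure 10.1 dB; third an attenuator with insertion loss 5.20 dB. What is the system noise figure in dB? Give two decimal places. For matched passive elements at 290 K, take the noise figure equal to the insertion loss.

Convert to linear (a loss of L dB is a gain of −L dB): F_i = 10^(NF_i/10), G_i = 10^(G_i,dB/10)
  Stage 1: F_1 = 10^(1.32/10) = 1.355, G_1 = 10^(19.5/10) = 89.13
  Stage 2: F_2 = 10^(10.1/10) = 10.23, G_2 = 10^(−7.61/10) = 0.1734
  Stage 3: F_3 = 10^(5.20/10) = 3.311, G_3 = 10^(−5.20/10) = 0.3020
Friis cascade:
  F = 1.355 + (10.23 − 1)/89.13 + (3.311 − 1)/15.45 = 1.608
NF = 10 log₁₀(1.608) = 2.06 dB

2.06 dB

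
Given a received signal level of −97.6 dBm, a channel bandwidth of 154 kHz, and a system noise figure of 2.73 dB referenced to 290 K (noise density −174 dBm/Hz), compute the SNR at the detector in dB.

21.8 dB

Noise floor: N = −174 + 10 log₁₀(B) + NF
10 log₁₀(1.54×10⁵) = 51.88 dB
N = −174 + 51.88 + 2.73 = −119.39 dBm
SNR = P_sig − N = −97.6 − (−119.39) = 21.79 dB → 21.8 dB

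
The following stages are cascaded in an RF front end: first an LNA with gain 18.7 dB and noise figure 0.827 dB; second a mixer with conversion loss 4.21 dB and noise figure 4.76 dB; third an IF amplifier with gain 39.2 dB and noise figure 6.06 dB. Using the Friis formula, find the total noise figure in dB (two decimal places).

Convert to linear (a loss of L dB is a gain of −L dB): F_i = 10^(NF_i/10), G_i = 10^(G_i,dB/10)
  Stage 1: F_1 = 10^(0.827/10) = 1.210, G_1 = 10^(18.7/10) = 74.13
  Stage 2: F_2 = 10^(4.76/10) = 2.992, G_2 = 10^(−4.21/10) = 0.3793
  Stage 3: F_3 = 10^(6.06/10) = 4.036, G_3 = 10^(39.2/10) = 8318
Friis cascade:
  F = 1.210 + (2.992 − 1)/74.13 + (4.036 − 1)/28.12 = 1.345
NF = 10 log₁₀(1.345) = 1.29 dB

1.29 dB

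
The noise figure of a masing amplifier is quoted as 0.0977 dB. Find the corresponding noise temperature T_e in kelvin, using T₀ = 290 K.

F = 10^(0.0977/10) = 1.02275
T_e = (F − 1)·T₀ = (1.02275 − 1) × 290 = 6.60 K

6.60 K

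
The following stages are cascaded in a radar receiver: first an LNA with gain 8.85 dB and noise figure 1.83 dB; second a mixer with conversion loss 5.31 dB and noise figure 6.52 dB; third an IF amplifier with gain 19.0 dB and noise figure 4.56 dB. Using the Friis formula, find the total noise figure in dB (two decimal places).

4.47 dB

Convert to linear (a loss of L dB is a gain of −L dB): F_i = 10^(NF_i/10), G_i = 10^(G_i,dB/10)
  Stage 1: F_1 = 10^(1.83/10) = 1.524, G_1 = 10^(8.85/10) = 7.674
  Stage 2: F_2 = 10^(6.52/10) = 4.487, G_2 = 10^(−5.31/10) = 0.2944
  Stage 3: F_3 = 10^(4.56/10) = 2.858, G_3 = 10^(19.0/10) = 79.43
Friis cascade:
  F = 1.524 + (4.487 − 1)/7.674 + (2.858 − 1)/2.259 = 2.801
NF = 10 log₁₀(2.801) = 4.47 dB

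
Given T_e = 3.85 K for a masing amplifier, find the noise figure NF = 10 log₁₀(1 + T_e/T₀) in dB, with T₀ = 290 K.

0.057 dB

F = 1 + T_e/T₀ = 1 + 3.85/290 = 1.01328
NF = 10 log₁₀(1.01328) = 0.057 dB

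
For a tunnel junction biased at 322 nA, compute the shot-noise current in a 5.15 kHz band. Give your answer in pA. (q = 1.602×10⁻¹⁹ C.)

I_n = √(2qI·B)
2qI·B = 2 × 1.602×10⁻¹⁹ × 3.22×10⁻⁷ × 5.15×10³ = 5.31×10⁻²² A²
I_n = √(5.31×10⁻²²) = 2.31×10⁻¹¹ A = 23.1 pA

23.1 pA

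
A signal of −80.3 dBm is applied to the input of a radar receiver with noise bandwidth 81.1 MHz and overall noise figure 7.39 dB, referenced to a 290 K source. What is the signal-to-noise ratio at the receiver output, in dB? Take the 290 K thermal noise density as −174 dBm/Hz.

7.2 dB

Noise floor: N = −174 + 10 log₁₀(B) + NF
10 log₁₀(8.11×10⁷) = 79.09 dB
N = −174 + 79.09 + 7.39 = −87.52 dBm
SNR = P_sig − N = −80.3 − (−87.52) = 7.22 dB → 7.2 dB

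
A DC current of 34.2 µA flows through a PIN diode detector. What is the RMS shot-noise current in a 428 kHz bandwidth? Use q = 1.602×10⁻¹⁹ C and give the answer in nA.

I_n = √(2qI·B)
2qI·B = 2 × 1.602×10⁻¹⁹ × 3.42×10⁻⁵ × 4.28×10⁵ = 4.69×10⁻¹⁸ A²
I_n = √(4.69×10⁻¹⁸) = 2.17×10⁻⁹ A = 2.17 nA

2.17 nA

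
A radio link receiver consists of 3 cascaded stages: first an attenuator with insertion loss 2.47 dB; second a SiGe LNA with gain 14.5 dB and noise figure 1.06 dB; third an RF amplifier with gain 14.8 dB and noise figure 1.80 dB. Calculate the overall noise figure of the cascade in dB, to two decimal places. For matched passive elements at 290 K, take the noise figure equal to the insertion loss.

3.59 dB

Convert to linear (a loss of L dB is a gain of −L dB): F_i = 10^(NF_i/10), G_i = 10^(G_i,dB/10)
  Stage 1: F_1 = 10^(2.47/10) = 1.766, G_1 = 10^(−2.47/10) = 0.5662
  Stage 2: F_2 = 10^(1.06/10) = 1.276, G_2 = 10^(14.5/10) = 28.18
  Stage 3: F_3 = 10^(1.80/10) = 1.514, G_3 = 10^(14.8/10) = 30.20
Friis cascade:
  F = 1.766 + (1.276 − 1)/0.5662 + (1.514 − 1)/15.96 = 2.286
NF = 10 log₁₀(2.286) = 3.59 dB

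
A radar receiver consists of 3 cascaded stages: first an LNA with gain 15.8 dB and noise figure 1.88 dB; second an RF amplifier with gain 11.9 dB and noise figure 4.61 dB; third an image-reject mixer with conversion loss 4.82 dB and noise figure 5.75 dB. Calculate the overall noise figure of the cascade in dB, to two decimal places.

2.03 dB

Convert to linear (a loss of L dB is a gain of −L dB): F_i = 10^(NF_i/10), G_i = 10^(G_i,dB/10)
  Stage 1: F_1 = 10^(1.88/10) = 1.542, G_1 = 10^(15.8/10) = 38.02
  Stage 2: F_2 = 10^(4.61/10) = 2.891, G_2 = 10^(11.9/10) = 15.49
  Stage 3: F_3 = 10^(5.75/10) = 3.758, G_3 = 10^(−4.82/10) = 0.3296
Friis cascade:
  F = 1.542 + (2.891 − 1)/38.02 + (3.758 − 1)/588.8 = 1.596
NF = 10 log₁₀(1.596) = 2.03 dB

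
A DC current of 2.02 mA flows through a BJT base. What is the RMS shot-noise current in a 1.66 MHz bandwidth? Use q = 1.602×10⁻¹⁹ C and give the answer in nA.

I_n = √(2qI·B)
2qI·B = 2 × 1.602×10⁻¹⁹ × 2.02×10⁻³ × 1.66×10⁶ = 1.07×10⁻¹⁵ A²
I_n = √(1.07×10⁻¹⁵) = 3.28×10⁻⁸ A = 32.8 nA

32.8 nA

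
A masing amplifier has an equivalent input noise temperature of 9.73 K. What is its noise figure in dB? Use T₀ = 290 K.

0.143 dB

F = 1 + T_e/T₀ = 1 + 9.73/290 = 1.03355
NF = 10 log₁₀(1.03355) = 0.143 dB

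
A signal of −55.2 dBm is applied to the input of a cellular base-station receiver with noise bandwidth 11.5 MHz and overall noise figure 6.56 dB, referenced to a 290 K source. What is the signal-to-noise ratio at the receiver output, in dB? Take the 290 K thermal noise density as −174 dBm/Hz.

41.6 dB

Noise floor: N = −174 + 10 log₁₀(B) + NF
10 log₁₀(1.15×10⁷) = 70.61 dB
N = −174 + 70.61 + 6.56 = −96.83 dBm
SNR = P_sig − N = −55.2 − (−96.83) = 41.63 dB → 41.6 dB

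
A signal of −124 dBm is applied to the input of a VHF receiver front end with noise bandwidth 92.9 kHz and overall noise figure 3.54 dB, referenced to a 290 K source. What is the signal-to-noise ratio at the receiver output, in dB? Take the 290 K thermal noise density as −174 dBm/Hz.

Noise floor: N = −174 + 10 log₁₀(B) + NF
10 log₁₀(9.29×10⁴) = 49.68 dB
N = −174 + 49.68 + 3.54 = −120.78 dBm
SNR = P_sig − N = −124 − (−120.78) = −3.22 dB → −3.2 dB

−3.2 dB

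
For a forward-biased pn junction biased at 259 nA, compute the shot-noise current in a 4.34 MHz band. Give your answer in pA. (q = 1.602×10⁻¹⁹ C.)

600 pA

I_n = √(2qI·B)
2qI·B = 2 × 1.602×10⁻¹⁹ × 2.59×10⁻⁷ × 4.34×10⁶ = 3.60×10⁻¹⁹ A²
I_n = √(3.60×10⁻¹⁹) = 6.00×10⁻¹⁰ A = 600 pA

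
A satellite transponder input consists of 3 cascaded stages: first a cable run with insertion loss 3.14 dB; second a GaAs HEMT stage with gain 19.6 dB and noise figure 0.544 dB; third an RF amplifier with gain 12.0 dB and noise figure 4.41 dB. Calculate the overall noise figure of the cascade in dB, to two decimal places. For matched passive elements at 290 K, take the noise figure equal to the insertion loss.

Convert to linear (a loss of L dB is a gain of −L dB): F_i = 10^(NF_i/10), G_i = 10^(G_i,dB/10)
  Stage 1: F_1 = 10^(3.14/10) = 2.061, G_1 = 10^(−3.14/10) = 0.4853
  Stage 2: F_2 = 10^(0.544/10) = 1.133, G_2 = 10^(19.6/10) = 91.20
  Stage 3: F_3 = 10^(4.41/10) = 2.761, G_3 = 10^(12.0/10) = 15.85
Friis cascade:
  F = 2.061 + (1.133 − 1)/0.4853 + (2.761 − 1)/44.26 = 2.375
NF = 10 log₁₀(2.375) = 3.76 dB

3.76 dB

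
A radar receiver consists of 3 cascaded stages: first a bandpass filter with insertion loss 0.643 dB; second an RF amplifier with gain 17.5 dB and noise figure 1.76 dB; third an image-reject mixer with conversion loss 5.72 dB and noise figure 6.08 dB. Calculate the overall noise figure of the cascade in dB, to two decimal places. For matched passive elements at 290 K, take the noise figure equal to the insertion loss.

Convert to linear (a loss of L dB is a gain of −L dB): F_i = 10^(NF_i/10), G_i = 10^(G_i,dB/10)
  Stage 1: F_1 = 10^(0.643/10) = 1.160, G_1 = 10^(−0.643/10) = 0.8624
  Stage 2: F_2 = 10^(1.76/10) = 1.500, G_2 = 10^(17.5/10) = 56.23
  Stage 3: F_3 = 10^(6.08/10) = 4.055, G_3 = 10^(−5.72/10) = 0.2679
Friis cascade:
  F = 1.160 + (1.500 − 1)/0.8624 + (4.055 − 1)/48.50 = 1.802
NF = 10 log₁₀(1.802) = 2.56 dB

2.56 dB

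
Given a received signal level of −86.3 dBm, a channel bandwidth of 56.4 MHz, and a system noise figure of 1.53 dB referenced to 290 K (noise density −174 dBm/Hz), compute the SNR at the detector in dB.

Noise floor: N = −174 + 10 log₁₀(B) + NF
10 log₁₀(5.64×10⁷) = 77.51 dB
N = −174 + 77.51 + 1.53 = −94.96 dBm
SNR = P_sig − N = −86.3 − (−94.96) = 8.66 dB → 8.7 dB

8.7 dB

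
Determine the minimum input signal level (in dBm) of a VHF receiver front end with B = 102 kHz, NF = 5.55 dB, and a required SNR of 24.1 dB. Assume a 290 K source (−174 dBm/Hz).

−94.3 dBm

Sensitivity = −174 + 10 log₁₀(B) + NF + SNR_min
= −174 + 50.09 + 5.55 + 24.1
= −94.26 dBm → −94.3 dBm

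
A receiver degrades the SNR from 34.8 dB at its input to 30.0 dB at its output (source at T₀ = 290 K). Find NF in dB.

4.8 dB

NF (dB) = SNR_in(dB) − SNR_out(dB) when the source is at T₀
NF = 34.8 − 30.0 = 4.8 dB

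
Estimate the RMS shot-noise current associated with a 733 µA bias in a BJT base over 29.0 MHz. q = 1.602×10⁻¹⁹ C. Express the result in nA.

82.5 nA

I_n = √(2qI·B)
2qI·B = 2 × 1.602×10⁻¹⁹ × 7.33×10⁻⁴ × 2.90×10⁷ = 6.81×10⁻¹⁵ A²
I_n = √(6.81×10⁻¹⁵) = 8.25×10⁻⁸ A = 82.5 nA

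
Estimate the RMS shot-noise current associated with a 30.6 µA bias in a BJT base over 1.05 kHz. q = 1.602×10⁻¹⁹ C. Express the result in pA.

I_n = √(2qI·B)
2qI·B = 2 × 1.602×10⁻¹⁹ × 3.06×10⁻⁵ × 1.05×10³ = 1.03×10⁻²⁰ A²
I_n = √(1.03×10⁻²⁰) = 1.01×10⁻¹⁰ A = 101 pA

101 pA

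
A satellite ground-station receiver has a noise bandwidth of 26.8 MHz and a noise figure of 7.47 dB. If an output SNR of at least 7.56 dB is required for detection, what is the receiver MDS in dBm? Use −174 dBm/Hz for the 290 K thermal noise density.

Sensitivity = −174 + 10 log₁₀(B) + NF + SNR_min
= −174 + 74.28 + 7.47 + 7.56
= −84.69 dBm → −84.7 dBm

−84.7 dBm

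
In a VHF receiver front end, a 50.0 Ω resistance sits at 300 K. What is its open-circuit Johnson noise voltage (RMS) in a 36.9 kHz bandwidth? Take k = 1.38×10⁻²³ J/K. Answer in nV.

175 nV

V_n = √(4kTRB)
4kTRB = 4 × 1.38×10⁻²³ × 300 × 5.00×10¹ × 3.69×10⁴ = 3.06×10⁻¹⁴ V²
V_n = √(3.06×10⁻¹⁴) = 1.75×10⁻⁷ V = 175 nV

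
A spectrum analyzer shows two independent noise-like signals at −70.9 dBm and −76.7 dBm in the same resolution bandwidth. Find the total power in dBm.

−69.9 dBm

Convert to linear, add, convert back:
P₁ = 8.13×10⁻¹¹ W, P₂ = 2.14×10⁻¹¹ W
P_tot = 1.03×10⁻¹⁰ W → 10 log₁₀(P_tot / 10⁻³) = −69.9 dBm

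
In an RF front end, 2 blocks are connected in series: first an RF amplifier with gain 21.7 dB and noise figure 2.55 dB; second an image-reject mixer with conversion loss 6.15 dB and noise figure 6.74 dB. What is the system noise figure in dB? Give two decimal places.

2.61 dB

Convert to linear (a loss of L dB is a gain of −L dB): F_i = 10^(NF_i/10), G_i = 10^(G_i,dB/10)
  Stage 1: F_1 = 10^(2.55/10) = 1.799, G_1 = 10^(21.7/10) = 147.9
  Stage 2: F_2 = 10^(6.74/10) = 4.721, G_2 = 10^(−6.15/10) = 0.2427
Friis cascade:
  F = 1.799 + (4.721 − 1)/147.9 = 1.824
NF = 10 log₁₀(1.824) = 2.61 dB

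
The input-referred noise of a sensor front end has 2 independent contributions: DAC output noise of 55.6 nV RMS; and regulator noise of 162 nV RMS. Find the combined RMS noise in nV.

171 nV

Uncorrelated sources add in power (mean-square): V_tot = √(ΣV_i²)
V_tot = √[(5.56×10⁻⁸)² + (1.62×10⁻⁷)²] = 1.71×10⁻⁷ V = 171 nV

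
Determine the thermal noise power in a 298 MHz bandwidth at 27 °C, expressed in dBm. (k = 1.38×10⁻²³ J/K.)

−89.1 dBm

T = 27 °C + 273.15 = 300.15 K
P_n = kTB = 1.38×10⁻²³ × 300.15 × 2.98×10⁸ = 1.23×10⁻¹² W
In dBm: 10 log₁₀(1.23×10⁻¹² / 10⁻³) = −89.1 dBm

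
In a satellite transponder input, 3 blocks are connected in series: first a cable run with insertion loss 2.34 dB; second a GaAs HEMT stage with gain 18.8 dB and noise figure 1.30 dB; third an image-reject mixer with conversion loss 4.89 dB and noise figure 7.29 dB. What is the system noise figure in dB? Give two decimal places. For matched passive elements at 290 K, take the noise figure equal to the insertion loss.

3.82 dB

Convert to linear (a loss of L dB is a gain of −L dB): F_i = 10^(NF_i/10), G_i = 10^(G_i,dB/10)
  Stage 1: F_1 = 10^(2.34/10) = 1.714, G_1 = 10^(−2.34/10) = 0.5834
  Stage 2: F_2 = 10^(1.30/10) = 1.349, G_2 = 10^(18.8/10) = 75.86
  Stage 3: F_3 = 10^(7.29/10) = 5.358, G_3 = 10^(−4.89/10) = 0.3243
Friis cascade:
  F = 1.714 + (1.349 − 1)/0.5834 + (5.358 − 1)/44.26 = 2.411
NF = 10 log₁₀(2.411) = 3.82 dB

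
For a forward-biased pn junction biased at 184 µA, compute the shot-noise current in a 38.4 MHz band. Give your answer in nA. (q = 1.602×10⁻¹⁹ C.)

47.6 nA

I_n = √(2qI·B)
2qI·B = 2 × 1.602×10⁻¹⁹ × 1.84×10⁻⁴ × 3.84×10⁷ = 2.26×10⁻¹⁵ A²
I_n = √(2.26×10⁻¹⁵) = 4.76×10⁻⁸ A = 47.6 nA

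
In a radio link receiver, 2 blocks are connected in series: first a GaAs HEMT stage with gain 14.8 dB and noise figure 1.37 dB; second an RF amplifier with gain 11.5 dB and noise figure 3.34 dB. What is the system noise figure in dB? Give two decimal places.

Convert to linear (a loss of L dB is a gain of −L dB): F_i = 10^(NF_i/10), G_i = 10^(G_i,dB/10)
  Stage 1: F_1 = 10^(1.37/10) = 1.371, G_1 = 10^(14.8/10) = 30.20
  Stage 2: F_2 = 10^(3.34/10) = 2.158, G_2 = 10^(11.5/10) = 14.13
Friis cascade:
  F = 1.371 + (2.158 − 1)/30.20 = 1.409
NF = 10 log₁₀(1.409) = 1.49 dB

1.49 dB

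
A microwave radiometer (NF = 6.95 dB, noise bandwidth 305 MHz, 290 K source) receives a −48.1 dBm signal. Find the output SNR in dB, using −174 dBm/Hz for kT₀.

Noise floor: N = −174 + 10 log₁₀(B) + NF
10 log₁₀(3.05×10⁸) = 84.84 dB
N = −174 + 84.84 + 6.95 = −82.21 dBm
SNR = P_sig − N = −48.1 − (−82.21) = 34.11 dB → 34.1 dB

34.1 dB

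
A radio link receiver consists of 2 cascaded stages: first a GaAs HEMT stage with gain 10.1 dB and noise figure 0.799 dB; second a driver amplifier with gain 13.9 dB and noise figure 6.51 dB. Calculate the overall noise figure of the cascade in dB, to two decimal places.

1.88 dB

Convert to linear (a loss of L dB is a gain of −L dB): F_i = 10^(NF_i/10), G_i = 10^(G_i,dB/10)
  Stage 1: F_1 = 10^(0.799/10) = 1.202, G_1 = 10^(10.1/10) = 10.23
  Stage 2: F_2 = 10^(6.51/10) = 4.477, G_2 = 10^(13.9/10) = 24.55
Friis cascade:
  F = 1.202 + (4.477 − 1)/10.23 = 1.542
NF = 10 log₁₀(1.542) = 1.88 dB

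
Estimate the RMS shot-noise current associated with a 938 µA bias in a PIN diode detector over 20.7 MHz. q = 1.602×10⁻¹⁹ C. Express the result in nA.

I_n = √(2qI·B)
2qI·B = 2 × 1.602×10⁻¹⁹ × 9.38×10⁻⁴ × 2.07×10⁷ = 6.22×10⁻¹⁵ A²
I_n = √(6.22×10⁻¹⁵) = 7.89×10⁻⁸ A = 78.9 nA

78.9 nA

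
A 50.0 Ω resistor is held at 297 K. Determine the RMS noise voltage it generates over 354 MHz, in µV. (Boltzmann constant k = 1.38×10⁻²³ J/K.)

17.0 µV

V_n = √(4kTRB)
4kTRB = 4 × 1.38×10⁻²³ × 297 × 5.00×10¹ × 3.54×10⁸ = 2.90×10⁻¹⁰ V²
V_n = √(2.90×10⁻¹⁰) = 1.70×10⁻⁵ V = 17.0 µV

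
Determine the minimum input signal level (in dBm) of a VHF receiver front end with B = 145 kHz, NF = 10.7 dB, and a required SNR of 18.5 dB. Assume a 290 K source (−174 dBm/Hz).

−93.2 dBm

Sensitivity = −174 + 10 log₁₀(B) + NF + SNR_min
= −174 + 51.61 + 10.7 + 18.5
= −93.19 dBm → −93.2 dBm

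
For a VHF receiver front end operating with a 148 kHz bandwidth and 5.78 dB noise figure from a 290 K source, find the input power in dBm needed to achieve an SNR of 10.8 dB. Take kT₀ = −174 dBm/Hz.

Sensitivity = −174 + 10 log₁₀(B) + NF + SNR_min
= −174 + 51.7 + 5.78 + 10.8
= −105.72 dBm → −105.7 dBm

−105.7 dBm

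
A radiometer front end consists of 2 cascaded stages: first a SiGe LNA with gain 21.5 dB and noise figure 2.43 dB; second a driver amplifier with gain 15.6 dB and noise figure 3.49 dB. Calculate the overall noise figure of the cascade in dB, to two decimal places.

2.45 dB

Convert to linear (a loss of L dB is a gain of −L dB): F_i = 10^(NF_i/10), G_i = 10^(G_i,dB/10)
  Stage 1: F_1 = 10^(2.43/10) = 1.750, G_1 = 10^(21.5/10) = 141.3
  Stage 2: F_2 = 10^(3.49/10) = 2.234, G_2 = 10^(15.6/10) = 36.31
Friis cascade:
  F = 1.750 + (2.234 − 1)/141.3 = 1.759
NF = 10 log₁₀(1.759) = 2.45 dB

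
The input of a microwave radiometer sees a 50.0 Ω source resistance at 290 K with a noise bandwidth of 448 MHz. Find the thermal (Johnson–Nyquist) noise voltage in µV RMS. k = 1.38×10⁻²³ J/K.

V_n = √(4kTRB)
4kTRB = 4 × 1.38×10⁻²³ × 290 × 5.00×10¹ × 4.48×10⁸ = 3.59×10⁻¹⁰ V²
V_n = √(3.59×10⁻¹⁰) = 1.89×10⁻⁵ V = 18.9 µV

18.9 µV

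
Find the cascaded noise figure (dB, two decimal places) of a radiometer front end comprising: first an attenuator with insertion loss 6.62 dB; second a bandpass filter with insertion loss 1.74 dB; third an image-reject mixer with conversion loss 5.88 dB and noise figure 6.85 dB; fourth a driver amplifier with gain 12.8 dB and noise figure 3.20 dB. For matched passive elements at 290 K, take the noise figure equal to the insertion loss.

Convert to linear (a loss of L dB is a gain of −L dB): F_i = 10^(NF_i/10), G_i = 10^(G_i,dB/10)
  Stage 1: F_1 = 10^(6.62/10) = 4.592, G_1 = 10^(−6.62/10) = 0.2178
  Stage 2: F_2 = 10^(1.74/10) = 1.493, G_2 = 10^(−1.74/10) = 0.6699
  Stage 3: F_3 = 10^(6.85/10) = 4.842, G_3 = 10^(−5.88/10) = 0.2582
  Stage 4: F_4 = 10^(3.20/10) = 2.089, G_4 = 10^(12.8/10) = 19.05
Friis cascade:
  F = 4.592 + (1.493 − 1)/0.2178 + (4.842 − 1)/0.1459 + (2.089 − 1)/0.03767 = 62.11
NF = 10 log₁₀(62.11) = 17.93 dB

17.93 dB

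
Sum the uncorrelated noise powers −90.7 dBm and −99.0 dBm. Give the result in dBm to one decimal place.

Convert to linear, add, convert back:
P₁ = 8.51×10⁻¹³ W, P₂ = 1.26×10⁻¹³ W
P_tot = 9.77×10⁻¹³ W → 10 log₁₀(P_tot / 10⁻³) = −90.1 dBm

−90.1 dBm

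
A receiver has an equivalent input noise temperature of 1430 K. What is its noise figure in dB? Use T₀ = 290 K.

7.73 dB

F = 1 + T_e/T₀ = 1 + 1430/290 = 5.93103
NF = 10 log₁₀(5.93103) = 7.73 dB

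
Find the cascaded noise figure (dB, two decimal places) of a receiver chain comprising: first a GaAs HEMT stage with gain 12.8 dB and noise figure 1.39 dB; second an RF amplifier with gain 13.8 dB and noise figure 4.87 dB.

1.72 dB

Convert to linear (a loss of L dB is a gain of −L dB): F_i = 10^(NF_i/10), G_i = 10^(G_i,dB/10)
  Stage 1: F_1 = 10^(1.39/10) = 1.377, G_1 = 10^(12.8/10) = 19.05
  Stage 2: F_2 = 10^(4.87/10) = 3.069, G_2 = 10^(13.8/10) = 23.99
Friis cascade:
  F = 1.377 + (3.069 − 1)/19.05 = 1.486
NF = 10 log₁₀(1.486) = 1.72 dB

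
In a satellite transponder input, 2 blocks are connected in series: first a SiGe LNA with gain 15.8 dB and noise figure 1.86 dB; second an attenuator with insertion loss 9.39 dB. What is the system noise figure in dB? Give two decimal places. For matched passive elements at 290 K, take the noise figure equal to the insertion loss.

2.40 dB

Convert to linear (a loss of L dB is a gain of −L dB): F_i = 10^(NF_i/10), G_i = 10^(G_i,dB/10)
  Stage 1: F_1 = 10^(1.86/10) = 1.535, G_1 = 10^(15.8/10) = 38.02
  Stage 2: F_2 = 10^(9.39/10) = 8.690, G_2 = 10^(−9.39/10) = 0.1151
Friis cascade:
  F = 1.535 + (8.690 − 1)/38.02 = 1.737
NF = 10 log₁₀(1.737) = 2.40 dB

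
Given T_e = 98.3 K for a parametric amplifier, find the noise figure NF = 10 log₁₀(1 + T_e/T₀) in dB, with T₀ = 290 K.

F = 1 + T_e/T₀ = 1 + 98.3/290 = 1.33897
NF = 10 log₁₀(1.33897) = 1.27 dB

1.27 dB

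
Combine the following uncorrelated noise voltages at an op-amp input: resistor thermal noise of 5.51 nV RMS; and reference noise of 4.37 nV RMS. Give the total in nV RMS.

Uncorrelated sources add in power (mean-square): V_tot = √(ΣV_i²)
V_tot = √[(5.51×10⁻⁹)² + (4.37×10⁻⁹)²] = 7.03×10⁻⁹ V = 7.03 nV

7.03 nV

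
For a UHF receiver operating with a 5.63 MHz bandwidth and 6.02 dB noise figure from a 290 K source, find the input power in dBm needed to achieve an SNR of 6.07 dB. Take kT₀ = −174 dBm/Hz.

Sensitivity = −174 + 10 log₁₀(B) + NF + SNR_min
= −174 + 67.51 + 6.02 + 6.07
= −94.40 dBm → −94.4 dBm

−94.4 dBm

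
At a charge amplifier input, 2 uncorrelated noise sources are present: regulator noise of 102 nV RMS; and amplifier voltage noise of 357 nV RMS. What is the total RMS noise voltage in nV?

371 nV

Uncorrelated sources add in power (mean-square): V_tot = √(ΣV_i²)
V_tot = √[(1.02×10⁻⁷)² + (3.57×10⁻⁷)²] = 3.71×10⁻⁷ V = 371 nV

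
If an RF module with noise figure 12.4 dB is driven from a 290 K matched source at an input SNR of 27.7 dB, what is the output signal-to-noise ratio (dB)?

15.3 dB

By definition F = SNR_in/SNR_out, so in dB: SNR_out = SNR_in − NF
SNR_out = 27.7 − 12.4 = 15.3 dB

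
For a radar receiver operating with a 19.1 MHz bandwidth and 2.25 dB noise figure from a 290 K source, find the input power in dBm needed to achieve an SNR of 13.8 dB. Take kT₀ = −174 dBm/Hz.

Sensitivity = −174 + 10 log₁₀(B) + NF + SNR_min
= −174 + 72.81 + 2.25 + 13.8
= −85.14 dBm → −85.1 dBm

−85.1 dBm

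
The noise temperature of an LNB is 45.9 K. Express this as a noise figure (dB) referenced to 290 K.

F = 1 + T_e/T₀ = 1 + 45.9/290 = 1.15828
NF = 10 log₁₀(1.15828) = 0.638 dB

0.638 dB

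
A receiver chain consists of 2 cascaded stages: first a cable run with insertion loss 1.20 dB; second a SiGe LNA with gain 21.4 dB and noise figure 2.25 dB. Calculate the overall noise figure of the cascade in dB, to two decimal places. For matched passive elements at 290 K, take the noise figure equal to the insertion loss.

3.45 dB

Convert to linear (a loss of L dB is a gain of −L dB): F_i = 10^(NF_i/10), G_i = 10^(G_i,dB/10)
  Stage 1: F_1 = 10^(1.20/10) = 1.318, G_1 = 10^(−1.20/10) = 0.7586
  Stage 2: F_2 = 10^(2.25/10) = 1.679, G_2 = 10^(21.4/10) = 138.0
Friis cascade:
  F = 1.318 + (1.679 − 1)/0.7586 = 2.213
NF = 10 log₁₀(2.213) = 3.45 dB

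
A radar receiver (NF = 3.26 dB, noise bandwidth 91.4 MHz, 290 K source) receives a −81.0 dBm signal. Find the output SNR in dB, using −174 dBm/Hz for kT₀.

Noise floor: N = −174 + 10 log₁₀(B) + NF
10 log₁₀(9.14×10⁷) = 79.61 dB
N = −174 + 79.61 + 3.26 = −91.13 dBm
SNR = P_sig − N = −81.0 − (−91.13) = 10.13 dB → 10.1 dB

10.1 dB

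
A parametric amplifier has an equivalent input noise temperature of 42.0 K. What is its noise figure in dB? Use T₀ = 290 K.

0.587 dB

F = 1 + T_e/T₀ = 1 + 42.0/290 = 1.14483
NF = 10 log₁₀(1.14483) = 0.587 dB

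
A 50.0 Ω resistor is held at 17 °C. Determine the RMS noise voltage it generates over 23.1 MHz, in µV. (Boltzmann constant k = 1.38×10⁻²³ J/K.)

4.30 µV

T = 17 °C + 273.15 = 290.15 K
V_n = √(4kTRB)
4kTRB = 4 × 1.38×10⁻²³ × 290.15 × 5.00×10¹ × 2.31×10⁷ = 1.85×10⁻¹¹ V²
V_n = √(1.85×10⁻¹¹) = 4.30×10⁻⁶ V = 4.30 µV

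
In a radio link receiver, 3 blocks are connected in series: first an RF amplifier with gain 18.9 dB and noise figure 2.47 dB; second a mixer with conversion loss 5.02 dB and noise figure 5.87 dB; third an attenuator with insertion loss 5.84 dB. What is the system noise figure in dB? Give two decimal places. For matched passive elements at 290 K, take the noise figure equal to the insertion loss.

2.83 dB

Convert to linear (a loss of L dB is a gain of −L dB): F_i = 10^(NF_i/10), G_i = 10^(G_i,dB/10)
  Stage 1: F_1 = 10^(2.47/10) = 1.766, G_1 = 10^(18.9/10) = 77.62
  Stage 2: F_2 = 10^(5.87/10) = 3.864, G_2 = 10^(−5.02/10) = 0.3148
  Stage 3: F_3 = 10^(5.84/10) = 3.837, G_3 = 10^(−5.84/10) = 0.2606
Friis cascade:
  F = 1.766 + (3.864 − 1)/77.62 + (3.837 − 1)/24.43 = 1.919
NF = 10 log₁₀(1.919) = 2.83 dB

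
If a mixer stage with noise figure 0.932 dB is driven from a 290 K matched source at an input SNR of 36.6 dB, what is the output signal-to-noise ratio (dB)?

By definition F = SNR_in/SNR_out, so in dB: SNR_out = SNR_in − NF
SNR_out = 36.6 − 0.932 = 35.668 dB

35.668 dB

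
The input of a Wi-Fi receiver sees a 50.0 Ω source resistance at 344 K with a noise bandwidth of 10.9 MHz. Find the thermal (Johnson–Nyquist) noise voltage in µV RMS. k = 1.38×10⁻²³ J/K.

V_n = √(4kTRB)
4kTRB = 4 × 1.38×10⁻²³ × 344 × 5.00×10¹ × 1.09×10⁷ = 1.03×10⁻¹¹ V²
V_n = √(1.03×10⁻¹¹) = 3.22×10⁻⁶ V = 3.22 µV

3.22 µV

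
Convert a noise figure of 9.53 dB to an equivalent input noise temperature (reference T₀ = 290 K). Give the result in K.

2313 K

F = 10^(9.53/10) = 8.97429
T_e = (F − 1)·T₀ = (8.97429 − 1) × 290 = 2313 K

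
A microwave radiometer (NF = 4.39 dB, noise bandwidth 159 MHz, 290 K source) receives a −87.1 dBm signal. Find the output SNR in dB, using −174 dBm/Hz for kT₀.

Noise floor: N = −174 + 10 log₁₀(B) + NF
10 log₁₀(1.59×10⁸) = 82.01 dB
N = −174 + 82.01 + 4.39 = −87.60 dBm
SNR = P_sig − N = −87.1 − (−87.60) = 0.50 dB → 0.5 dB

0.5 dB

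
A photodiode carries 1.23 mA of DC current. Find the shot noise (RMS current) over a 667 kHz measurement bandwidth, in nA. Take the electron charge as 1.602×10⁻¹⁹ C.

I_n = √(2qI·B)
2qI·B = 2 × 1.602×10⁻¹⁹ × 1.23×10⁻³ × 6.67×10⁵ = 2.63×10⁻¹⁶ A²
I_n = √(2.63×10⁻¹⁶) = 1.62×10⁻⁸ A = 16.2 nA

16.2 nA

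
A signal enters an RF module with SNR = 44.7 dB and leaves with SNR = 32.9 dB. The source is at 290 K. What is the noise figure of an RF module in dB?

11.8 dB

NF (dB) = SNR_in(dB) − SNR_out(dB) when the source is at T₀
NF = 44.7 − 32.9 = 11.8 dB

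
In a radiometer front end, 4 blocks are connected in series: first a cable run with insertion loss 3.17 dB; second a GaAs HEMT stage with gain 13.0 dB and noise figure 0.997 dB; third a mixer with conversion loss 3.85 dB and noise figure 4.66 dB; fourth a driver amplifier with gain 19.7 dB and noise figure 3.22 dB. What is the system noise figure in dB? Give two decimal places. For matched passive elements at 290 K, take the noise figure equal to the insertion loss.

Convert to linear (a loss of L dB is a gain of −L dB): F_i = 10^(NF_i/10), G_i = 10^(G_i,dB/10)
  Stage 1: F_1 = 10^(3.17/10) = 2.075, G_1 = 10^(−3.17/10) = 0.4819
  Stage 2: F_2 = 10^(0.997/10) = 1.258, G_2 = 10^(13.0/10) = 19.95
  Stage 3: F_3 = 10^(4.66/10) = 2.924, G_3 = 10^(−3.85/10) = 0.4121
  Stage 4: F_4 = 10^(3.22/10) = 2.099, G_4 = 10^(19.7/10) = 93.33
Friis cascade:
  F = 2.075 + (1.258 − 1)/0.4819 + (2.924 − 1)/9.616 + (2.099 − 1)/3.963 = 3.088
NF = 10 log₁₀(3.088) = 4.90 dB

4.90 dB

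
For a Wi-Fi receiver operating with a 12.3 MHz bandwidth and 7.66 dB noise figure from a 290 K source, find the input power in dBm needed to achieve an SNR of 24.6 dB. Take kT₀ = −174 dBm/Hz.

Sensitivity = −174 + 10 log₁₀(B) + NF + SNR_min
= −174 + 70.9 + 7.66 + 24.6
= −70.84 dBm → −70.8 dBm

−70.8 dBm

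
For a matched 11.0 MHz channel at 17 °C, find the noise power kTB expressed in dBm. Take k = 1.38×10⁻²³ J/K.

−103.6 dBm

T = 17 °C + 273.15 = 290.15 K
P_n = kTB = 1.38×10⁻²³ × 290.15 × 1.10×10⁷ = 4.40×10⁻¹⁴ W
In dBm: 10 log₁₀(4.40×10⁻¹⁴ / 10⁻³) = −103.6 dBm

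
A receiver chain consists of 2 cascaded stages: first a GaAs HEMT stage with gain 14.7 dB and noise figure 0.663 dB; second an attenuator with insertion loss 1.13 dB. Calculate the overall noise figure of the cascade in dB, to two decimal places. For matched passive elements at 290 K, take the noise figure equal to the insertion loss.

0.70 dB

Convert to linear (a loss of L dB is a gain of −L dB): F_i = 10^(NF_i/10), G_i = 10^(G_i,dB/10)
  Stage 1: F_1 = 10^(0.663/10) = 1.165, G_1 = 10^(14.7/10) = 29.51
  Stage 2: F_2 = 10^(1.13/10) = 1.297, G_2 = 10^(−1.13/10) = 0.7709
Friis cascade:
  F = 1.165 + (1.297 − 1)/29.51 = 1.175
NF = 10 log₁₀(1.175) = 0.70 dB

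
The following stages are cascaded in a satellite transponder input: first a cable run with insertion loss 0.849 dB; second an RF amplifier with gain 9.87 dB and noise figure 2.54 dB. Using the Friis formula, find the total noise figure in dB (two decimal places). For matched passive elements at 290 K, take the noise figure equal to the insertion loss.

3.39 dB

Convert to linear (a loss of L dB is a gain of −L dB): F_i = 10^(NF_i/10), G_i = 10^(G_i,dB/10)
  Stage 1: F_1 = 10^(0.849/10) = 1.216, G_1 = 10^(−0.849/10) = 0.8224
  Stage 2: F_2 = 10^(2.54/10) = 1.795, G_2 = 10^(9.87/10) = 9.705
Friis cascade:
  F = 1.216 + (1.795 − 1)/0.8224 = 2.182
NF = 10 log₁₀(2.182) = 3.39 dB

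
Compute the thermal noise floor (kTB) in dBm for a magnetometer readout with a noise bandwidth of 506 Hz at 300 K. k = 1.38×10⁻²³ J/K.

−146.8 dBm

P_n = kTB = 1.38×10⁻²³ × 300 × 5.06×10² = 2.09×10⁻¹⁸ W
In dBm: 10 log₁₀(2.09×10⁻¹⁸ / 10⁻³) = −146.8 dBm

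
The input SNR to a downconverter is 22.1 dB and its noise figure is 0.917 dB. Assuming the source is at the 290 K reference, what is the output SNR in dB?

By definition F = SNR_in/SNR_out, so in dB: SNR_out = SNR_in − NF
SNR_out = 22.1 − 0.917 = 21.183 dB

21.183 dB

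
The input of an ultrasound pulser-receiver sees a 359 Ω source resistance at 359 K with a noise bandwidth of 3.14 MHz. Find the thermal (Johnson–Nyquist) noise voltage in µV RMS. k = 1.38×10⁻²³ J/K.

V_n = √(4kTRB)
4kTRB = 4 × 1.38×10⁻²³ × 359 × 3.59×10² × 3.14×10⁶ = 2.23×10⁻¹¹ V²
V_n = √(2.23×10⁻¹¹) = 4.73×10⁻⁶ V = 4.73 µV

4.73 µV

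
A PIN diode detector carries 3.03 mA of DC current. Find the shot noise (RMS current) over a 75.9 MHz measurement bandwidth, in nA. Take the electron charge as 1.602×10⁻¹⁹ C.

I_n = √(2qI·B)
2qI·B = 2 × 1.602×10⁻¹⁹ × 3.03×10⁻³ × 7.59×10⁷ = 7.37×10⁻¹⁴ A²
I_n = √(7.37×10⁻¹⁴) = 2.71×10⁻⁷ A = 271 nA

271 nA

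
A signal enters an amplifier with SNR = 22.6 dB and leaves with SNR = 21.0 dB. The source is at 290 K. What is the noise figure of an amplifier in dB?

1.6 dB

NF (dB) = SNR_in(dB) − SNR_out(dB) when the source is at T₀
NF = 22.6 − 21.0 = 1.6 dB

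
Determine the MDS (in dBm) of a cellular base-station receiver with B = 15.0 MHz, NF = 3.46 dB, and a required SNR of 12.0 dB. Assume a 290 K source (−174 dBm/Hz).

−86.8 dBm

Sensitivity = −174 + 10 log₁₀(B) + NF + SNR_min
= −174 + 71.76 + 3.46 + 12.0
= −86.78 dBm → −86.8 dBm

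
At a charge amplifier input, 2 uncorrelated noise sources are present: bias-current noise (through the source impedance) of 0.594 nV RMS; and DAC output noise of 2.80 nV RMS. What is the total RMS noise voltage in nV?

2.86 nV

Uncorrelated sources add in power (mean-square): V_tot = √(ΣV_i²)
V_tot = √[(5.94×10⁻¹⁰)² + (2.80×10⁻⁹)²] = 2.86×10⁻⁹ V = 2.86 nV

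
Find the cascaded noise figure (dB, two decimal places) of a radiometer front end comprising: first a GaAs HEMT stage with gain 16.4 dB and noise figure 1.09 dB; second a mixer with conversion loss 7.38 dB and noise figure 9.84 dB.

Convert to linear (a loss of L dB is a gain of −L dB): F_i = 10^(NF_i/10), G_i = 10^(G_i,dB/10)
  Stage 1: F_1 = 10^(1.09/10) = 1.285, G_1 = 10^(16.4/10) = 43.65
  Stage 2: F_2 = 10^(9.84/10) = 9.638, G_2 = 10^(−7.38/10) = 0.1828
Friis cascade:
  F = 1.285 + (9.638 − 1)/43.65 = 1.483
NF = 10 log₁₀(1.483) = 1.71 dB

1.71 dB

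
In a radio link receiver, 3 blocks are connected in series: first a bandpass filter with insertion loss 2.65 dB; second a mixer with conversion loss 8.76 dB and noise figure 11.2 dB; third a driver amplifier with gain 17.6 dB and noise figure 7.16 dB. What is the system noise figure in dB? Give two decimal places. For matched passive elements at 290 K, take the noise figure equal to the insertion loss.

19.16 dB

Convert to linear (a loss of L dB is a gain of −L dB): F_i = 10^(NF_i/10), G_i = 10^(G_i,dB/10)
  Stage 1: F_1 = 10^(2.65/10) = 1.841, G_1 = 10^(−2.65/10) = 0.5433
  Stage 2: F_2 = 10^(11.2/10) = 13.18, G_2 = 10^(−8.76/10) = 0.1330
  Stage 3: F_3 = 10^(7.16/10) = 5.200, G_3 = 10^(17.6/10) = 57.54
Friis cascade:
  F = 1.841 + (13.18 − 1)/0.5433 + (5.200 − 1)/0.07228 = 82.38
NF = 10 log₁₀(82.38) = 19.16 dB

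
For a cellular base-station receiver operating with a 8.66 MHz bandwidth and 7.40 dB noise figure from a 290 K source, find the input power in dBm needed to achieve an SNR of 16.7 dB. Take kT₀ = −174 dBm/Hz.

−80.5 dBm

Sensitivity = −174 + 10 log₁₀(B) + NF + SNR_min
= −174 + 69.38 + 7.40 + 16.7
= −80.52 dBm → −80.5 dBm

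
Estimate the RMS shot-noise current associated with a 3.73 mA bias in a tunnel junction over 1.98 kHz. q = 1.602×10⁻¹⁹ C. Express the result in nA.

1.54 nA

I_n = √(2qI·B)
2qI·B = 2 × 1.602×10⁻¹⁹ × 3.73×10⁻³ × 1.98×10³ = 2.37×10⁻¹⁸ A²
I_n = √(2.37×10⁻¹⁸) = 1.54×10⁻⁹ A = 1.54 nA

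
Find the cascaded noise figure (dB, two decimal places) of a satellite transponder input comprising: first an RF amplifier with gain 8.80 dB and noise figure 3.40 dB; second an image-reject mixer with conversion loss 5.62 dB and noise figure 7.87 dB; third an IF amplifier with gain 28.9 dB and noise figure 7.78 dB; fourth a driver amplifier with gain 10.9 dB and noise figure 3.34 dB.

7.22 dB

Convert to linear (a loss of L dB is a gain of −L dB): F_i = 10^(NF_i/10), G_i = 10^(G_i,dB/10)
  Stage 1: F_1 = 10^(3.40/10) = 2.188, G_1 = 10^(8.80/10) = 7.586
  Stage 2: F_2 = 10^(7.87/10) = 6.124, G_2 = 10^(−5.62/10) = 0.2742
  Stage 3: F_3 = 10^(7.78/10) = 5.998, G_3 = 10^(28.9/10) = 776.2
  Stage 4: F_4 = 10^(3.34/10) = 2.158, G_4 = 10^(10.9/10) = 12.30
Friis cascade:
  F = 2.188 + (6.124 − 1)/7.586 + (5.998 − 1)/2.080 + (2.158 − 1)/1614 = 5.267
NF = 10 log₁₀(5.267) = 7.22 dB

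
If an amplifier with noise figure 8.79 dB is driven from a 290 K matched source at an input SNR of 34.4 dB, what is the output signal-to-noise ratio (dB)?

By definition F = SNR_in/SNR_out, so in dB: SNR_out = SNR_in − NF
SNR_out = 34.4 − 8.79 = 25.61 dB

25.61 dB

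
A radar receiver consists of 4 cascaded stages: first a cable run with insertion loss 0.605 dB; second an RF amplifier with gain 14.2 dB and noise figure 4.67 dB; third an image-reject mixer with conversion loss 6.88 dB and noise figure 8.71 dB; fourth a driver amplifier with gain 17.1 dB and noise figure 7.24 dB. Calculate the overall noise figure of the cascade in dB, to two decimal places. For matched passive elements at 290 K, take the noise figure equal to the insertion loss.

Convert to linear (a loss of L dB is a gain of −L dB): F_i = 10^(NF_i/10), G_i = 10^(G_i,dB/10)
  Stage 1: F_1 = 10^(0.605/10) = 1.149, G_1 = 10^(−0.605/10) = 0.8700
  Stage 2: F_2 = 10^(4.67/10) = 2.931, G_2 = 10^(14.2/10) = 26.30
  Stage 3: F_3 = 10^(8.71/10) = 7.430, G_3 = 10^(−6.88/10) = 0.2051
  Stage 4: F_4 = 10^(7.24/10) = 5.297, G_4 = 10^(17.1/10) = 51.29
Friis cascade:
  F = 1.149 + (2.931 − 1)/0.8700 + (7.430 − 1)/22.88 + (5.297 − 1)/4.694 = 4.565
NF = 10 log₁₀(4.565) = 6.59 dB

6.59 dB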